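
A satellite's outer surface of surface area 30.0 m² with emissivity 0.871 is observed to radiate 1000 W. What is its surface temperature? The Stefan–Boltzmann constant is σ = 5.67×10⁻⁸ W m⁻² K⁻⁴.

T ≈ 161 K

From P = εσAT⁴, T = (P / εσA)^(1/4) = (1000 / (0.871 × 5.67×10⁻⁸ × 30.0))^(1/4).
T = (6.75×10^8)^(1/4) = 161 K.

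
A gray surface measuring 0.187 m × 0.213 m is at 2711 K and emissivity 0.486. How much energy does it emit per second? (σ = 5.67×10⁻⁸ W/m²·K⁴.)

A = 0.187 × 0.213 = 0.0398 m².
P = εσAT⁴ = 0.486 × 5.67×10⁻⁸ × 0.0398 × (2711)⁴ = 0.486 × 5.67×10⁻⁸ × 0.0398 × 5.40×10^13.
P = 59300 W.

P ≈ 59300 W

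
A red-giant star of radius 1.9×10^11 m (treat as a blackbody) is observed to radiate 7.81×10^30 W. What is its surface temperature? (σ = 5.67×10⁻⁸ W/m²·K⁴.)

T ≈ 4170 K

A = 4πr² = 4π × (1.9×10^11)² = 4.54×10^23 m².
From P = σAT⁴, T = (P / σA)^(1/4) = (7.81×10^30 / (5.67×10⁻⁸ × 4.54×10^23))^(1/4).
T = (3.04×10^14)^(1/4) = 4170 K.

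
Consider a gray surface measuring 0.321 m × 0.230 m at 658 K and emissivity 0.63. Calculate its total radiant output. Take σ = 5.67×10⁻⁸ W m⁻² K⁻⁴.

P ≈ 494 W

A = 0.321 × 0.230 = 0.0738 m².
P = εσAT⁴ = 0.63 × 5.67×10⁻⁸ × 0.0738 × (658)⁴ = 0.63 × 5.67×10⁻⁸ × 0.0738 × 1.87×10^11.
P = 494 W.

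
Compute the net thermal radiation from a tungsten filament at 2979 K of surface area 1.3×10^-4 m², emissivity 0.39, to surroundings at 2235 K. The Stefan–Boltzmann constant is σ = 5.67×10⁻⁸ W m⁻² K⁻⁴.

Q = εσA(T⁴ − T_s⁴). T⁴ − T_s⁴ = (2979)⁴ − (2235)⁴ = 7.88×10^13 − 2.50×10^13 = 5.38×10^13 K⁴.
Q = 0.39 × 5.67×10⁻⁸ × 1.30×10^-4 × 5.38×10^13 = 155 W.

Q ≈ 155 W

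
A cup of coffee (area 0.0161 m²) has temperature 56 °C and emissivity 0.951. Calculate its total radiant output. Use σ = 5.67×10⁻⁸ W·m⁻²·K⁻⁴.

P ≈ 10.2 W

56 °C = 329 K.
Stefan–Boltzmann: P = εσAT⁴ = 0.951 × 5.67×10⁻⁸ × 0.0161 × (329)⁴ = 0.951 × 5.67×10⁻⁸ × 0.0161 × 1.17×10^10.
P = 10.2 W.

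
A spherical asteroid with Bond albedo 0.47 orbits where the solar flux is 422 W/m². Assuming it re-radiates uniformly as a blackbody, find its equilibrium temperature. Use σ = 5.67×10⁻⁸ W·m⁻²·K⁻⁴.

T ≈ 177 K

Power absorbed = (1−a)S·πR²; power emitted = 4πR²σT⁴. Equating and cancelling πR²:
T = ((1−a)S / 4σ)^(1/4) = (224 / (4 × 5.67×10⁻⁸))^(1/4) = (9.86×10^8)^(1/4).
T = 177 K.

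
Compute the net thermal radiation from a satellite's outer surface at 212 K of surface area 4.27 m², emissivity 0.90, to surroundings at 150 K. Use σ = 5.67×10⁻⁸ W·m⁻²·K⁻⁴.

Q = εσA(T⁴ − T_s⁴). T⁴ − T_s⁴ = (212)⁴ − (150)⁴ = 2.02×10^9 − 5.06×10^8 = 1.51×10^9 K⁴.
Q = 0.90 × 5.67×10⁻⁸ × 4.27 × 1.51×10^9 = 330 W.

Q ≈ 330 W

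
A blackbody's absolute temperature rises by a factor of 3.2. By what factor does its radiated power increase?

P ∝ T⁴, so the power scales as (3.2)⁴ = 105.

factor ≈ 105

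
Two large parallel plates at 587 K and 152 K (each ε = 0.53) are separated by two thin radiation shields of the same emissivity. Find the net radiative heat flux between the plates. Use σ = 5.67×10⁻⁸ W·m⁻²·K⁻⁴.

Each of the 3 gaps contributes resistance (2/ε − 1) = 2/0.53 − 1 = 2.774; total = 8.321.
q = σ(T₁⁴ − T₂⁴) / 8.321 = 5.67×10⁻⁸ × 1.18×10^11 / 8.321 = 805 W/m².

q ≈ 805 W/m²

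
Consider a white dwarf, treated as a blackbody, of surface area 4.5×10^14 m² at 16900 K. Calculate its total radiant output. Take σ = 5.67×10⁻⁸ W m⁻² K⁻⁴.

P ≈ 2.08×10^24 W

P = σAT⁴ = 5.67×10⁻⁸ × 4.50×10^14 × (16900)⁴ = 5.67×10⁻⁸ × 4.50×10^14 × 8.16×10^16.
P = 2.08×10^24 W.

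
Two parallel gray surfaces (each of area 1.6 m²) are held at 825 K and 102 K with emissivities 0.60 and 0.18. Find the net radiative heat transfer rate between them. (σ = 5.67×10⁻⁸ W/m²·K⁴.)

For two large parallel gray plates, q = σ(T₁⁴ − T₂⁴) / (1/ε₁ + 1/ε₂ − 1).
1/ε₁ + 1/ε₂ − 1 = 1/0.60 + 1/0.18 − 1 = 6.222.
T₁⁴ − T₂⁴ = 4.63×10^11 − 1.08×10^8 = 4.63×10^11 K⁴.
q = 5.67×10⁻⁸ × 4.63×10^11 / 6.222 = 4220 W/m².
Q = q·A = 4220 × 1.6 = 6750 W.

Q ≈ 6750 W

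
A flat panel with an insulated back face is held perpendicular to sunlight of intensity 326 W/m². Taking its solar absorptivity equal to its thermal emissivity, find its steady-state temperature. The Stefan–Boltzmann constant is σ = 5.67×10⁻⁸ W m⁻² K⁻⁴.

Absorbed flux αS = emitted flux εσT⁴ (one radiating face); with α = ε, T = (S/σ)^(1/4).
T = (326 / 5.67×10⁻⁸)^(1/4) = (5.75×10^9)^(1/4).
T = 275 K.

T ≈ 275 K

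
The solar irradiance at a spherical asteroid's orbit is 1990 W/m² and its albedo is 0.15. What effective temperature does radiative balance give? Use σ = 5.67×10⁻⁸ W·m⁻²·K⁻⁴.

T ≈ 294 K

Power absorbed = (1−a)S·πR²; power emitted = 4πR²σT⁴. Equating and cancelling πR²:
T = ((1−a)S / 4σ)^(1/4) = (1690 / (4 × 5.67×10⁻⁸))^(1/4) = (7.46×10^9)^(1/4).
T = 294 K.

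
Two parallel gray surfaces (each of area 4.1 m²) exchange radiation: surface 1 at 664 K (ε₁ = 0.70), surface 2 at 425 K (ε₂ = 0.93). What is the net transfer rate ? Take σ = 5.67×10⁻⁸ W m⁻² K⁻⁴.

For two large parallel gray plates, q = σ(T₁⁴ − T₂⁴) / (1/ε₁ + 1/ε₂ − 1).
1/ε₁ + 1/ε₂ − 1 = 1/0.70 + 1/0.93 − 1 = 1.504.
T₁⁴ − T₂⁴ = 1.94×10^11 − 3.26×10^10 = 1.62×10^11 K⁴.
q = 5.67×10⁻⁸ × 1.62×10^11 / 1.504 = 6100 W/m².
Q = q·A = 6100 × 4.1 = 25000 W.

Q ≈ 25000 W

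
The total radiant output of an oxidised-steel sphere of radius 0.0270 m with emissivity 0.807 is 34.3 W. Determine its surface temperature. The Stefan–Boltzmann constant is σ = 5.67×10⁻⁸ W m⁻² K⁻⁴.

T ≈ 535 K

A = 4πr² = 4π × (0.0270)² = 9.16×10^-3 m².
From P = εσAT⁴, T = (P / εσA)^(1/4) = (34.3 / (0.807 × 5.67×10⁻⁸ × 9.16×10^-3))^(1/4).
T = (8.18×10^10)^(1/4) = 535 K.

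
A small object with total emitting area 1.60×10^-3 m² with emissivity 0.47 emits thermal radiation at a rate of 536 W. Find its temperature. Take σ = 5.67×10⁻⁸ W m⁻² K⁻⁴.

T ≈ 1880 K

From P = εσAT⁴, T = (P / εσA)^(1/4) = (536 / (0.47 × 5.67×10⁻⁸ × 1.60×10^-3))^(1/4).
T = (1.26×10^13)^(1/4) = 1880 K.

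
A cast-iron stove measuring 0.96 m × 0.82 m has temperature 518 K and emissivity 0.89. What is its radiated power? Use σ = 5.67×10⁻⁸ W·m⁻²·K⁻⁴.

P ≈ 2860 W

A = 0.96 × 0.82 = 0.787 m².
P = εσAT⁴ = 0.89 × 5.67×10⁻⁸ × 0.787 × (518)⁴ = 0.89 × 5.67×10⁻⁸ × 0.787 × 7.20×10^10.
P = 2860 W.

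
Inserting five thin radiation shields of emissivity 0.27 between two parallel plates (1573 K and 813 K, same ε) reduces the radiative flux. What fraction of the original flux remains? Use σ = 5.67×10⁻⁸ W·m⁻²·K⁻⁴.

With N identical shields there are N+1 = 6 gaps in series, each with the same radiative resistance, so the flux falls to 1/(N+1) of its unshielded value.

ratio ≈ 0.167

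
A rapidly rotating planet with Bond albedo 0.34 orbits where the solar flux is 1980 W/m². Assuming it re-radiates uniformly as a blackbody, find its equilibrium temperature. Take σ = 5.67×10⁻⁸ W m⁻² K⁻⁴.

Power absorbed = (1−a)S·πR²; power emitted = 4πR²σT⁴. Equating and cancelling πR²:
T = ((1−a)S / 4σ)^(1/4) = (1310 / (4 × 5.67×10⁻⁸))^(1/4) = (5.76×10^9)^(1/4).
T = 276 K.

T ≈ 276 K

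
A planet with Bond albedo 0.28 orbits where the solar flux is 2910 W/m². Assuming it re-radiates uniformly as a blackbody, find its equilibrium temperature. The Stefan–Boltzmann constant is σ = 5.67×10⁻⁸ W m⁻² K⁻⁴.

Power absorbed = (1−a)S·πR²; power emitted = 4πR²σT⁴. Equating and cancelling πR²:
T = ((1−a)S / 4σ)^(1/4) = (2100 / (4 × 5.67×10⁻⁸))^(1/4) = (9.24×10^9)^(1/4).
T = 310 K.

T ≈ 310 K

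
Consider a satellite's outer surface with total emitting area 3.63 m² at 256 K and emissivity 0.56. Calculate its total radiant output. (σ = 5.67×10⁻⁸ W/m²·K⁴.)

Stefan–Boltzmann: P = εσAT⁴ = 0.56 × 5.67×10⁻⁸ × 3.63 × (256)⁴ = 0.56 × 5.67×10⁻⁸ × 3.63 × 4.29×10^9.
P = 495 W.

P ≈ 495 W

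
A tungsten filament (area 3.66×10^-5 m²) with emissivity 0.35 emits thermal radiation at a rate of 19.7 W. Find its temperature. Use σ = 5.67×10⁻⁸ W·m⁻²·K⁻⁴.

T ≈ 2280 K

From P = εσAT⁴, T = (P / εσA)^(1/4) = (19.7 / (0.35 × 5.67×10⁻⁸ × 3.66×10^-5))^(1/4).
T = (2.71×10^13)^(1/4) = 2280 K.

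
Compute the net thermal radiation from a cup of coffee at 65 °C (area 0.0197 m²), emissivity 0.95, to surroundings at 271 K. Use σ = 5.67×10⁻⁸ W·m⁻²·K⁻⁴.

Convert: 65 °C = 338 K.
Q = εσA(T⁴ − T_s⁴). T⁴ − T_s⁴ = (338)⁴ − (271)⁴ = 1.31×10^10 − 5.39×10^9 = 7.66×10^9 K⁴.
Q = 0.95 × 5.67×10⁻⁸ × 0.0197 × 7.66×10^9 = 8.13 W.

Q ≈ 8.13 W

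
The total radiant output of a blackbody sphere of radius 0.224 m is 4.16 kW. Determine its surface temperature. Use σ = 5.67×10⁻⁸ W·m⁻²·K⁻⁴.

A = 4πr² = 4π × (0.224)² = 0.631 m².
From P = σAT⁴, T = (P / σA)^(1/4) = (4160 / (5.67×10⁻⁸ × 0.631))^(1/4).
T = (1.16×10^11)^(1/4) = 584 K.

T ≈ 584 K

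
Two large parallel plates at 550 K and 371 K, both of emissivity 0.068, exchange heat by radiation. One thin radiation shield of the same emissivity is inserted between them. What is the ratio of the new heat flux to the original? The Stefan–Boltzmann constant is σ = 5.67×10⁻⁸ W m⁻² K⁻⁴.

With N identical shields there are N+1 = 2 gaps in series, each with the same radiative resistance, so the flux falls to 1/(N+1) of its unshielded value.

ratio ≈ 0.500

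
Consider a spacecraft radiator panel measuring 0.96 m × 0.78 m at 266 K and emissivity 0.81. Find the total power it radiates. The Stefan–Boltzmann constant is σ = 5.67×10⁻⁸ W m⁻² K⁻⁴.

A = 0.96 × 0.78 = 0.749 m².
Stefan–Boltzmann: P = εσAT⁴ = 0.81 × 5.67×10⁻⁸ × 0.749 × (266)⁴ = 0.81 × 5.67×10⁻⁸ × 0.749 × 5.01×10^9.
P = 172 W.

P ≈ 172 W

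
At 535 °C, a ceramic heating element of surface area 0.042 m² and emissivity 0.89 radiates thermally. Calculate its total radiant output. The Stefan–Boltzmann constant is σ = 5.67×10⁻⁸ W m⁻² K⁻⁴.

535 °C = 808 K.
P = εσAT⁴ = 0.89 × 5.67×10⁻⁸ × 0.0420 × (808)⁴ = 0.89 × 5.67×10⁻⁸ × 0.0420 × 4.26×10^11.
P = 903 W.

P ≈ 903 W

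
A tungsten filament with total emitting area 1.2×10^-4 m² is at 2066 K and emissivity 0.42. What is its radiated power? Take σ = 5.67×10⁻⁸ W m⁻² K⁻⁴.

Stefan–Boltzmann: P = εσAT⁴ = 0.42 × 5.67×10⁻⁸ × 1.20×10^-4 × (2066)⁴ = 0.42 × 5.67×10⁻⁸ × 1.20×10^-4 × 1.82×10^13.
P = 52.1 W.

P ≈ 52.1 W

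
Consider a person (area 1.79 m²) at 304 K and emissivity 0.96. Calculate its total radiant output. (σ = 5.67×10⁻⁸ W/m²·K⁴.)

P = εσAT⁴ = 0.96 × 5.67×10⁻⁸ × 1.79 × (304)⁴ = 0.96 × 5.67×10⁻⁸ × 1.79 × 8.54×10^9.
P = 832 W.

P ≈ 832 W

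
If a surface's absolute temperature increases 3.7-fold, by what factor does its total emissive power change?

P ∝ T⁴, so the power scales as (3.7)⁴ = 187.

factor ≈ 187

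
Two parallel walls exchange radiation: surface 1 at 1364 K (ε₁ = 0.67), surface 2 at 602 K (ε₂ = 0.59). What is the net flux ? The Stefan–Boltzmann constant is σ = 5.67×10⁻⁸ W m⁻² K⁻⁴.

For two large parallel gray plates, q = σ(T₁⁴ − T₂⁴) / (1/ε₁ + 1/ε₂ − 1).
1/ε₁ + 1/ε₂ − 1 = 1/0.67 + 1/0.59 − 1 = 2.187.
T₁⁴ − T₂⁴ = 3.46×10^12 − 1.31×10^11 = 3.33×10^12 K⁴.
q = 5.67×10⁻⁸ × 3.33×10^12 / 2.187 = 86300 W/m².

q ≈ 86300 W/m²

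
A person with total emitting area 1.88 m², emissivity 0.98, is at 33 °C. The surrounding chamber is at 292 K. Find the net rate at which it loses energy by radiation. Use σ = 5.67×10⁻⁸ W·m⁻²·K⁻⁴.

Convert: 33 °C = 306 K.
Q = εσA(T⁴ − T_s⁴). T⁴ − T_s⁴ = (306)⁴ − (292)⁴ = 8.77×10^9 − 7.27×10^9 = 1.50×10^9 K⁴.
Q = 0.98 × 5.67×10⁻⁸ × 1.88 × 1.50×10^9 = 156 W.

Q ≈ 156 W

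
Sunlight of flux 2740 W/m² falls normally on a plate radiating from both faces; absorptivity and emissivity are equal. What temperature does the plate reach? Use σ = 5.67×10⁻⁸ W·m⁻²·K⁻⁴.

T ≈ 394 K

Absorbed flux αS = emitted flux 2εσT⁴ per unit area; with α = ε this gives T = (S/2σ)^(1/4).
T = (2740 / (2 × 5.67×10⁻⁸))^(1/4) = (2.42×10^10)^(1/4).
T = 394 K.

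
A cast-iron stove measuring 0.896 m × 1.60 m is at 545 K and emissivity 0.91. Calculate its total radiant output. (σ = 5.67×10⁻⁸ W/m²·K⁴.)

A = 0.896 × 1.60 = 1.43 m².
P = εσAT⁴ = 0.91 × 5.67×10⁻⁸ × 1.43 × (545)⁴ = 0.91 × 5.67×10⁻⁸ × 1.43 × 8.82×10^10.
P = 6530 W.

P ≈ 6530 W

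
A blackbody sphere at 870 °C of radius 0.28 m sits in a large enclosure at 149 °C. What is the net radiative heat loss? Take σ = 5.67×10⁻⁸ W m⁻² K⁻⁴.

Q ≈ 93600 W

A = 4πr² = 4π × (0.28)² = 0.985 m².
Convert: 870 °C = 1143 K; 149 °C = 422 K.
Q = σA(T⁴ − T_s⁴). T⁴ − T_s⁴ = (1143)⁴ − (422)⁴ = 1.71×10^12 − 3.17×10^10 = 1.68×10^12 K⁴.
Q = 5.67×10⁻⁸ × 0.985 × 1.68×10^12 = 93600 W.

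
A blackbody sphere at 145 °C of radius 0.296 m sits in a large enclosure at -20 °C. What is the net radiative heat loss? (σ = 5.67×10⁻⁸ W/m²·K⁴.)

Q ≈ 1650 W

A = 4πr² = 4π × (0.296)² = 1.10 m².
Convert: 145 °C = 418 K; -20 °C = 253 K.
Q = σA(T⁴ − T_s⁴). T⁴ − T_s⁴ = (418)⁴ − (253)⁴ = 3.05×10^10 − 4.10×10^9 = 2.64×10^10 K⁴.
Q = 5.67×10⁻⁸ × 1.10 × 2.64×10^10 = 1650 W.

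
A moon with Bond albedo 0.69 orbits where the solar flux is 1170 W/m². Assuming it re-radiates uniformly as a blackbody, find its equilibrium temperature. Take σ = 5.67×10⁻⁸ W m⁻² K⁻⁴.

T ≈ 200 K

Power absorbed = (1−a)S·πR²; power emitted = 4πR²σT⁴. Equating and cancelling πR²:
T = ((1−a)S / 4σ)^(1/4) = (363 / (4 × 5.67×10⁻⁸))^(1/4) = (1.60×10^9)^(1/4).
T = 200 K.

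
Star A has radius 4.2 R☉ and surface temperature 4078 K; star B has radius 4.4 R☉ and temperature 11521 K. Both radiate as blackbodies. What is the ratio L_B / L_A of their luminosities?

L = 4πR²σT⁴ ∝ R²T⁴, so L_B/L_A = (4.4/4.2)² × (11521/4078)⁴ = 1.10 × 63.7 = 69.9.

L_B/L_A ≈ 69.9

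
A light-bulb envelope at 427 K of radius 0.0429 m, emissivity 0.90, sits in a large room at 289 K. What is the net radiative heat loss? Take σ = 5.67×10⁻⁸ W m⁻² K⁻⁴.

A = 4πr² = 4π × (0.0429)² = 0.0231 m².
Q = εσA(T⁴ − T_s⁴). T⁴ − T_s⁴ = (427)⁴ − (289)⁴ = 3.32×10^10 − 6.98×10^9 = 2.63×10^10 K⁴.
Q = 0.90 × 5.67×10⁻⁸ × 0.0231 × 2.63×10^10 = 31.0 W.

Q ≈ 31.0 W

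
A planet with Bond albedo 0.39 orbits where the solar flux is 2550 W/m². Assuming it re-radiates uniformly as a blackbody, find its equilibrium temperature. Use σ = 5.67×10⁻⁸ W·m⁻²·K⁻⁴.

Power absorbed = (1−a)S·πR²; power emitted = 4πR²σT⁴. Equating and cancelling πR²:
T = ((1−a)S / 4σ)^(1/4) = (1560 / (4 × 5.67×10⁻⁸))^(1/4) = (6.86×10^9)^(1/4).
T = 288 K.

T ≈ 288 K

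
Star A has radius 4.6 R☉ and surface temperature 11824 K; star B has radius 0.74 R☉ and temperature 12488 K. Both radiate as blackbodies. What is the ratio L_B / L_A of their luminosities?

L = 4πR²σT⁴ ∝ R²T⁴, so L_B/L_A = (0.74/4.6)² × (12488/11824)⁴ = 0.0259 × 1.24 = 0.0322.

L_B/L_A ≈ 0.0322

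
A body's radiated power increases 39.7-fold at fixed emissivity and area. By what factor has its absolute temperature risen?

P ∝ T⁴ ⇒ T ∝ P^(1/4), so T scales by (39.7)^(1/4) = 2.51.

factor ≈ 2.51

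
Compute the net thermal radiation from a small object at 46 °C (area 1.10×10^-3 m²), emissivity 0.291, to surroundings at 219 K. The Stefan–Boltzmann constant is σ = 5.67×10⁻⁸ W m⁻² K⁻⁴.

Convert: 46 °C = 319 K.
Q = εσA(T⁴ − T_s⁴). T⁴ − T_s⁴ = (319)⁴ − (219)⁴ = 1.04×10^10 − 2.30×10^9 = 8.06×10^9 K⁴.
Q = 0.291 × 5.67×10⁻⁸ × 1.10×10^-3 × 8.06×10^9 = 0.146 W.

Q ≈ 0.146 W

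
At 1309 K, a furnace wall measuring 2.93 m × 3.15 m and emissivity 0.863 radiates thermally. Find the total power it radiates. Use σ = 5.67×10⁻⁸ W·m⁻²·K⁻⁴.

P ≈ 1.33×10^6 W

A = 2.93 × 3.15 = 9.23 m².
P = εσAT⁴ = 0.863 × 5.67×10⁻⁸ × 9.23 × (1309)⁴ = 0.863 × 5.67×10⁻⁸ × 9.23 × 2.94×10^12.
P = 1.33×10^6 W.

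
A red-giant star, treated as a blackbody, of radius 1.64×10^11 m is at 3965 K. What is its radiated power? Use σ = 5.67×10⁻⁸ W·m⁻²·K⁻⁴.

P ≈ 4.74×10^30 W

A = 4πr² = 4π × (1.64×10^11)² = 3.38×10^23 m².
P = σAT⁴ = 5.67×10⁻⁸ × 3.38×10^23 × (3965)⁴ = 5.67×10⁻⁸ × 3.38×10^23 × 2.47×10^14.
P = 4.74×10^30 W.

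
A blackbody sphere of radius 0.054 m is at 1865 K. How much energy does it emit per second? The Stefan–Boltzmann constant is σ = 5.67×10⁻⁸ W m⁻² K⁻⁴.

A = 4πr² = 4π × (0.054)² = 0.0366 m².
P = σAT⁴ = 5.67×10⁻⁸ × 0.0366 × (1865)⁴ = 5.67×10⁻⁸ × 0.0366 × 1.21×10^13.
P = 25100 W.

P ≈ 25100 W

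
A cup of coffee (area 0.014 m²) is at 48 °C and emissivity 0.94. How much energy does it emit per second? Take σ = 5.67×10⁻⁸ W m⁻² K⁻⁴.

P ≈ 7.92 W

48 °C = 321 K.
Stefan–Boltzmann: P = εσAT⁴ = 0.94 × 5.67×10⁻⁸ × 0.0140 × (321)⁴ = 0.94 × 5.67×10⁻⁸ × 0.0140 × 1.06×10^10.
P = 7.92 W.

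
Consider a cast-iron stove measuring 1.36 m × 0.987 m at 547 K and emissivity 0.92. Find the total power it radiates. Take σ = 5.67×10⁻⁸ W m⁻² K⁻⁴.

A = 1.36 × 0.987 = 1.34 m².
P = εσAT⁴ = 0.92 × 5.67×10⁻⁸ × 1.34 × (547)⁴ = 0.92 × 5.67×10⁻⁸ × 1.34 × 8.95×10^10.
P = 6270 W.

P ≈ 6270 W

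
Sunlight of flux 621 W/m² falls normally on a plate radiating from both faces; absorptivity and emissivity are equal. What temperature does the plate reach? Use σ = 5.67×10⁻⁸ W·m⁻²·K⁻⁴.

Absorbed flux αS = emitted flux 2εσT⁴ per unit area; with α = ε this gives T = (S/2σ)^(1/4).
T = (621 / (2 × 5.67×10⁻⁸))^(1/4) = (5.48×10^9)^(1/4).
T = 272 K.

T ≈ 272 K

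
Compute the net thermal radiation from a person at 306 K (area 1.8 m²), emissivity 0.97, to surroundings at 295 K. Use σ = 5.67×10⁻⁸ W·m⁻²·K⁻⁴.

Q = εσA(T⁴ − T_s⁴). T⁴ − T_s⁴ = (306)⁴ − (295)⁴ = 8.77×10^9 − 7.57×10^9 = 1.19×10^9 K⁴.
Q = 0.97 × 5.67×10⁻⁸ × 1.80 × 1.19×10^9 = 118 W.

Q ≈ 118 W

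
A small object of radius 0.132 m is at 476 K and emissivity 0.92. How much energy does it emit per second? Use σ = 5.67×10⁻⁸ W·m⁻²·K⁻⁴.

A = 4πr² = 4π × (0.132)² = 0.219 m².
Stefan–Boltzmann: P = εσAT⁴ = 0.92 × 5.67×10⁻⁸ × 0.219 × (476)⁴ = 0.92 × 5.67×10⁻⁸ × 0.219 × 5.13×10^10.
P = 586 W.

P ≈ 586 W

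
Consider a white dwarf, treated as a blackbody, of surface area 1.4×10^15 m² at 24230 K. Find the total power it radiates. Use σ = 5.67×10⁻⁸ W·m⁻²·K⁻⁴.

P = σAT⁴ = 5.67×10⁻⁸ × 1.40×10^15 × (24230)⁴ = 5.67×10⁻⁸ × 1.40×10^15 × 3.45×10^17.
P = 2.74×10^25 W.

P ≈ 2.74×10^25 W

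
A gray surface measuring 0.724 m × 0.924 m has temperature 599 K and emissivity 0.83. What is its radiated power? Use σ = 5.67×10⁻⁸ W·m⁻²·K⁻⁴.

A = 0.724 × 0.924 = 0.669 m².
Stefan–Boltzmann: P = εσAT⁴ = 0.83 × 5.67×10⁻⁸ × 0.669 × (599)⁴ = 0.83 × 5.67×10⁻⁸ × 0.669 × 1.29×10^11.
P = 4050 W.

P ≈ 4050 W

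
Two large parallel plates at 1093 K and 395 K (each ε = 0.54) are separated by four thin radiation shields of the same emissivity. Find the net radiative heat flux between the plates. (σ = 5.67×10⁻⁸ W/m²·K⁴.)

Each of the 5 gaps contributes resistance (2/ε − 1) = 2/0.54 − 1 = 2.704; total = 13.52.
q = σ(T₁⁴ − T₂⁴) / 13.52 = 5.67×10⁻⁸ × 1.40×10^12 / 13.52 = 5880 W/m².

q ≈ 5880 W/m²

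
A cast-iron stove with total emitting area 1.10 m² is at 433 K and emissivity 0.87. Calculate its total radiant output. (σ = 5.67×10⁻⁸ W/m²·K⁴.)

P ≈ 1910 W

P = εσAT⁴ = 0.87 × 5.67×10⁻⁸ × 1.10 × (433)⁴ = 0.87 × 5.67×10⁻⁸ × 1.10 × 3.52×10^10.
P = 1910 W.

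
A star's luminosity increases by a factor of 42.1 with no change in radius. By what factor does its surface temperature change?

P ∝ T⁴ ⇒ T ∝ P^(1/4), so T scales by (42.1)^(1/4) = 2.55.

factor ≈ 2.55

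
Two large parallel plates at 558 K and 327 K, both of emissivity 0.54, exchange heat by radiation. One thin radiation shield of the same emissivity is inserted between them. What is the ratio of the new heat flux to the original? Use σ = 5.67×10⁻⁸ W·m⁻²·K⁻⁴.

ratio ≈ 0.500

With N identical shields there are N+1 = 2 gaps in series, each with the same radiative resistance, so the flux falls to 1/(N+1) of its unshielded value.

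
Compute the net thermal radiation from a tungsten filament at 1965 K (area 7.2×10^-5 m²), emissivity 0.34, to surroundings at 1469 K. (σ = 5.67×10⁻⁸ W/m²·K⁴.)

Q ≈ 14.2 W

Q = εσA(T⁴ − T_s⁴). T⁴ − T_s⁴ = (1965)⁴ − (1469)⁴ = 1.49×10^13 − 4.66×10^12 = 1.03×10^13 K⁴.
Q = 0.34 × 5.67×10⁻⁸ × 7.20×10^-5 × 1.03×10^13 = 14.2 W.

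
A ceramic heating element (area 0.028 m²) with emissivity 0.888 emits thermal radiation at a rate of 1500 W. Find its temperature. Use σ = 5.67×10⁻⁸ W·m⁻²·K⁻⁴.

T ≈ 1020 K

From P = εσAT⁴, T = (P / εσA)^(1/4) = (1500 / (0.888 × 5.67×10⁻⁸ × 0.0280))^(1/4).
T = (1.06×10^12)^(1/4) = 1020 K.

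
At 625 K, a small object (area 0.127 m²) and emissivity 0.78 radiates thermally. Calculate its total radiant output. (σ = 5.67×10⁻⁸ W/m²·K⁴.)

P ≈ 857 W

Stefan–Boltzmann: P = εσAT⁴ = 0.78 × 5.67×10⁻⁸ × 0.127 × (625)⁴ = 0.78 × 5.67×10⁻⁸ × 0.127 × 1.53×10^11.
P = 857 W.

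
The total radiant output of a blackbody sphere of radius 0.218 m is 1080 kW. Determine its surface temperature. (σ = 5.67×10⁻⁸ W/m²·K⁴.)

A = 4πr² = 4π × (0.218)² = 0.597 m².
From P = σAT⁴, T = (P / σA)^(1/4) = (1.08×10^6 / (5.67×10⁻⁸ × 0.597))^(1/4).
T = (3.19×10^13)^(1/4) = 2380 K.

T ≈ 2380 K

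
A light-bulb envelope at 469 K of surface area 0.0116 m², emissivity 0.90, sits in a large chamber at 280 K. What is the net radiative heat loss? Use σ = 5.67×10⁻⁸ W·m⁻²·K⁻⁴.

Q = εσA(T⁴ − T_s⁴). T⁴ − T_s⁴ = (469)⁴ − (280)⁴ = 4.84×10^10 − 6.15×10^9 = 4.22×10^10 K⁴.
Q = 0.90 × 5.67×10⁻⁸ × 0.0116 × 4.22×10^10 = 25.0 W.

Q ≈ 25.0 W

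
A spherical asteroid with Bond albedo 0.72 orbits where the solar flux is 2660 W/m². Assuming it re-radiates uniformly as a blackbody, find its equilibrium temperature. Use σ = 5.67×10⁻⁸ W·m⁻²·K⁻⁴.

Power absorbed = (1−a)S·πR²; power emitted = 4πR²σT⁴. Equating and cancelling πR²:
T = ((1−a)S / 4σ)^(1/4) = (745 / (4 × 5.67×10⁻⁸))^(1/4) = (3.28×10^9)^(1/4).
T = 239 K.

T ≈ 239 K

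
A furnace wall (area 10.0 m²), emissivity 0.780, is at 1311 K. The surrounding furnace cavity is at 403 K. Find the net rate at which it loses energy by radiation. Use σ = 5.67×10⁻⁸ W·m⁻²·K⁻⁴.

Q ≈ 1.29×10^6 W

Q = εσA(T⁴ − T_s⁴). T⁴ − T_s⁴ = (1311)⁴ − (403)⁴ = 2.95×10^12 − 2.64×10^10 = 2.93×10^12 K⁴.
Q = 0.780 × 5.67×10⁻⁸ × 10.0 × 2.93×10^12 = 1.29×10^6 W.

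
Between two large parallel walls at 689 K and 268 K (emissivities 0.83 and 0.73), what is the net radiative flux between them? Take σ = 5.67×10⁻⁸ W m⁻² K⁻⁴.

For two large parallel gray plates, q = σ(T₁⁴ − T₂⁴) / (1/ε₁ + 1/ε₂ − 1).
1/ε₁ + 1/ε₂ − 1 = 1/0.83 + 1/0.73 − 1 = 1.575.
T₁⁴ − T₂⁴ = 2.25×10^11 − 5.16×10^9 = 2.20×10^11 K⁴.
q = 5.67×10⁻⁸ × 2.20×10^11 / 1.575 = 7930 W/m².

q ≈ 7930 W/m²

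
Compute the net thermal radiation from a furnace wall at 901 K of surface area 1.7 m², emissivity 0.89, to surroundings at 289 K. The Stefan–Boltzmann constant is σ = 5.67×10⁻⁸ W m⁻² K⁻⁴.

Q = εσA(T⁴ − T_s⁴). T⁴ − T_s⁴ = (901)⁴ − (289)⁴ = 6.59×10^11 − 6.98×10^9 = 6.52×10^11 K⁴.
Q = 0.89 × 5.67×10⁻⁸ × 1.70 × 6.52×10^11 = 55900 W.

Q ≈ 55900 W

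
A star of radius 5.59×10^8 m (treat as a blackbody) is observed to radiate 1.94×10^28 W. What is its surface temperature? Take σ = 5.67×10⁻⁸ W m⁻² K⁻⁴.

T ≈ 17200 K

A = 4πr² = 4π × (5.59×10^8)² = 3.93×10^18 m².
From P = σAT⁴, T = (P / σA)^(1/4) = (1.94×10^28 / (5.67×10⁻⁸ × 3.93×10^18))^(1/4).
T = (8.71×10^16)^(1/4) = 17200 K.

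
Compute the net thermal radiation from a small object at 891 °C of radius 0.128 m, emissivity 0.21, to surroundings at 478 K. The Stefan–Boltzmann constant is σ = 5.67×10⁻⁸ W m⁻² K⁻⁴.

A = 4πr² = 4π × (0.128)² = 0.206 m².
Convert: 891 °C = 1164 K.
Q = εσA(T⁴ − T_s⁴). T⁴ − T_s⁴ = (1164)⁴ − (478)⁴ = 1.84×10^12 − 5.22×10^10 = 1.78×10^12 K⁴.
Q = 0.21 × 5.67×10⁻⁸ × 0.206 × 1.78×10^12 = 4370 W.

Q ≈ 4370 W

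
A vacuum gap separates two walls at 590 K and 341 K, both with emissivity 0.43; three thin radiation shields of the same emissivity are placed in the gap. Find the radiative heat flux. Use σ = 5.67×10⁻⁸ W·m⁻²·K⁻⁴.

q ≈ 418 W/m²

Each of the 4 gaps contributes resistance (2/ε − 1) = 2/0.43 − 1 = 3.651; total = 14.60.
q = σ(T₁⁴ − T₂⁴) / 14.60 = 5.67×10⁻⁸ × 1.08×10^11 / 14.60 = 418 W/m².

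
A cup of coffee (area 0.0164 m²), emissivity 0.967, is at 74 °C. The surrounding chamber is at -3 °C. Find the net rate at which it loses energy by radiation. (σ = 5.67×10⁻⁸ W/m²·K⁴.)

Convert: 74 °C = 347 K; -3 °C = 270 K.
Q = εσA(T⁴ − T_s⁴). T⁴ − T_s⁴ = (347)⁴ − (270)⁴ = 1.45×10^10 − 5.31×10^9 = 9.18×10^9 K⁴.
Q = 0.967 × 5.67×10⁻⁸ × 0.0164 × 9.18×10^9 = 8.26 W.

Q ≈ 8.26 W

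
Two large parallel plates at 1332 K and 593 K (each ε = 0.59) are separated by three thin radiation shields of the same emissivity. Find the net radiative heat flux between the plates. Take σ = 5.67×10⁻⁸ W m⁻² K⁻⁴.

q ≈ 17900 W/m²

Each of the 4 gaps contributes resistance (2/ε − 1) = 2/0.59 − 1 = 2.390; total = 9.559.
q = σ(T₁⁴ − T₂⁴) / 9.559 = 5.67×10⁻⁸ × 3.02×10^12 / 9.559 = 17900 W/m².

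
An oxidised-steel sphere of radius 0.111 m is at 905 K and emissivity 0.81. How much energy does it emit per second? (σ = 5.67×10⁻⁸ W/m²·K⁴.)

P ≈ 4770 W

A = 4πr² = 4π × (0.111)² = 0.155 m².
Stefan–Boltzmann: P = εσAT⁴ = 0.81 × 5.67×10⁻⁸ × 0.155 × (905)⁴ = 0.81 × 5.67×10⁻⁸ × 0.155 × 6.71×10^11.
P = 4770 W.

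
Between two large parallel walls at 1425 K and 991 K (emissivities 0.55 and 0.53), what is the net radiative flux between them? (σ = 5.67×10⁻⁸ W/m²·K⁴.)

q ≈ 66200 W/m²

For two large parallel gray plates, q = σ(T₁⁴ − T₂⁴) / (1/ε₁ + 1/ε₂ − 1).
1/ε₁ + 1/ε₂ − 1 = 1/0.55 + 1/0.53 − 1 = 2.705.
T₁⁴ − T₂⁴ = 4.12×10^12 − 9.64×10^11 = 3.16×10^12 K⁴.
q = 5.67×10⁻⁸ × 3.16×10^12 / 2.705 = 66200 W/m².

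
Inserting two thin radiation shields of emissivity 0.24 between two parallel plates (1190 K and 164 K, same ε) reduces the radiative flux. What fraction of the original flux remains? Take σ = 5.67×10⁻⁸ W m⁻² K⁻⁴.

ratio ≈ 0.333

With N identical shields there are N+1 = 3 gaps in series, each with the same radiative resistance, so the flux falls to 1/(N+1) of its unshielded value.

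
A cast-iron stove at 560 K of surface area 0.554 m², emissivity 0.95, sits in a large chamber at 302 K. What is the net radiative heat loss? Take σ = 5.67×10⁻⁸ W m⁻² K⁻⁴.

Q ≈ 2690 W

Q = εσA(T⁴ − T_s⁴). T⁴ − T_s⁴ = (560)⁴ − (302)⁴ = 9.83×10^10 − 8.32×10^9 = 9.00×10^10 K⁴.
Q = 0.95 × 5.67×10⁻⁸ × 0.554 × 9.00×10^10 = 2690 W.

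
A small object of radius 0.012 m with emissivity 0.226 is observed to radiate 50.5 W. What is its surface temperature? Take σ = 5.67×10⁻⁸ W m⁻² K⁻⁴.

T ≈ 1210 K

A = 4πr² = 4π × (0.012)² = 1.81×10^-3 m².
From P = εσAT⁴, T = (P / εσA)^(1/4) = (50.5 / (0.226 × 5.67×10⁻⁸ × 1.81×10^-3))^(1/4).
T = (2.18×10^12)^(1/4) = 1210 K.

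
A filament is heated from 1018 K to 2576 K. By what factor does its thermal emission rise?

ratio ≈ 41.0

P ∝ T⁴, so the ratio is (2576/1018)⁴ = (2.530)⁴ = 41.0.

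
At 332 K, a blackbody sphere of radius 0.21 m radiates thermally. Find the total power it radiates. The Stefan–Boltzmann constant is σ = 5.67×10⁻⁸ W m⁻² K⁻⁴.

A = 4πr² = 4π × (0.21)² = 0.554 m².
P = σAT⁴ = 5.67×10⁻⁸ × 0.554 × (332)⁴ = 5.67×10⁻⁸ × 0.554 × 1.21×10^10.
P = 382 W.

P ≈ 382 W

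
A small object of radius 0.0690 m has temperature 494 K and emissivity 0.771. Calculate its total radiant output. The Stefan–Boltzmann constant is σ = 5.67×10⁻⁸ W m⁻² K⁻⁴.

A = 4πr² = 4π × (0.0690)² = 0.0598 m².
P = εσAT⁴ = 0.771 × 5.67×10⁻⁸ × 0.0598 × (494)⁴ = 0.771 × 5.67×10⁻⁸ × 0.0598 × 5.96×10^10.
P = 156 W.

P ≈ 156 W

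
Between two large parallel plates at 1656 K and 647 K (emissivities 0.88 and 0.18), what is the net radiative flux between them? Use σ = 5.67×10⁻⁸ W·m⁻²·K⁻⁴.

For two large parallel gray plates, q = σ(T₁⁴ − T₂⁴) / (1/ε₁ + 1/ε₂ − 1).
1/ε₁ + 1/ε₂ − 1 = 1/0.88 + 1/0.18 − 1 = 5.692.
T₁⁴ − T₂⁴ = 7.52×10^12 − 1.75×10^11 = 7.35×10^12 K⁴.
q = 5.67×10⁻⁸ × 7.35×10^12 / 5.692 = 73200 W/m².

q ≈ 73200 W/m²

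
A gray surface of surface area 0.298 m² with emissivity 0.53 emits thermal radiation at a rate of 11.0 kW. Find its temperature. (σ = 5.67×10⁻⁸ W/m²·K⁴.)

From P = εσAT⁴, T = (P / εσA)^(1/4) = (11000 / (0.53 × 5.67×10⁻⁸ × 0.298))^(1/4).
T = (1.23×10^12)^(1/4) = 1050 K.

T ≈ 1050 K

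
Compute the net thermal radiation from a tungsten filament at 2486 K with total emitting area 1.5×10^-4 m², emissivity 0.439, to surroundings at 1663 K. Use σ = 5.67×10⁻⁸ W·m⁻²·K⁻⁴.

Q = εσA(T⁴ − T_s⁴). T⁴ − T_s⁴ = (2486)⁴ − (1663)⁴ = 3.82×10^13 − 7.65×10^12 = 3.05×10^13 K⁴.
Q = 0.439 × 5.67×10⁻⁸ × 1.50×10^-4 × 3.05×10^13 = 114 W.

Q ≈ 114 W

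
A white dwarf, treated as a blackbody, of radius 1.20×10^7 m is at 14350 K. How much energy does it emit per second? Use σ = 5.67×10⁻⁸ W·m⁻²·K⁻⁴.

A = 4πr² = 4π × (1.20×10^7)² = 1.81×10^15 m².
P = σAT⁴ = 5.67×10⁻⁸ × 1.81×10^15 × (14350)⁴ = 5.67×10⁻⁸ × 1.81×10^15 × 4.24×10^16.
P = 4.35×10^24 W.

P ≈ 4.35×10^24 W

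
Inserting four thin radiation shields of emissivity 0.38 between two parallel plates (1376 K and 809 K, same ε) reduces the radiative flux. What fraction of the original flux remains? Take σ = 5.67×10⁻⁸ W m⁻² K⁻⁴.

ratio ≈ 0.200

With N identical shields there are N+1 = 5 gaps in series, each with the same radiative resistance, so the flux falls to 1/(N+1) of its unshielded value.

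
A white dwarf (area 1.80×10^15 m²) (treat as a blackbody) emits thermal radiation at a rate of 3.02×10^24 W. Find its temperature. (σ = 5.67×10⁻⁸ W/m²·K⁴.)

From P = σAT⁴, T = (P / σA)^(1/4) = (3.02×10^24 / (5.67×10⁻⁸ × 1.80×10^15))^(1/4).
T = (2.96×10^16)^(1/4) = 13100 K.

T ≈ 13100 K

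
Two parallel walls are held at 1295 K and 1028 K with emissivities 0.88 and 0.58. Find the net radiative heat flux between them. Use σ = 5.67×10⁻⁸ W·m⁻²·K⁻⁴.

For two large parallel gray plates, q = σ(T₁⁴ − T₂⁴) / (1/ε₁ + 1/ε₂ − 1).
1/ε₁ + 1/ε₂ − 1 = 1/0.88 + 1/0.58 − 1 = 1.861.
T₁⁴ − T₂⁴ = 2.81×10^12 − 1.12×10^12 = 1.70×10^12 K⁴.
q = 5.67×10⁻⁸ × 1.70×10^12 / 1.861 = 51700 W/m².

q ≈ 51700 W/m²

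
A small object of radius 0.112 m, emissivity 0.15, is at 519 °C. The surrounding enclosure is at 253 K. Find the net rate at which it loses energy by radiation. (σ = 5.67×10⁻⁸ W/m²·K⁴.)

Q ≈ 522 W

A = 4πr² = 4π × (0.112)² = 0.158 m².
Convert: 519 °C = 792 K.
Q = εσA(T⁴ − T_s⁴). T⁴ − T_s⁴ = (792)⁴ − (253)⁴ = 3.93×10^11 − 4.10×10^9 = 3.89×10^11 K⁴.
Q = 0.15 × 5.67×10⁻⁸ × 0.158 × 3.89×10^11 = 522 W.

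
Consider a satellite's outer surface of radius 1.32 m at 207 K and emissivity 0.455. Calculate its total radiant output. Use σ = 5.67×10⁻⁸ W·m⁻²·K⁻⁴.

A = 4πr² = 4π × (1.32)² = 21.9 m².
Stefan–Boltzmann: P = εσAT⁴ = 0.455 × 5.67×10⁻⁸ × 21.9 × (207)⁴ = 0.455 × 5.67×10⁻⁸ × 21.9 × 1.84×10^9.
P = 1040 W.

P ≈ 1040 W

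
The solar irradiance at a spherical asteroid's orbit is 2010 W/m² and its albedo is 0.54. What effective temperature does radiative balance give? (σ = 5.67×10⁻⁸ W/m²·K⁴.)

T ≈ 253 K

Power absorbed = (1−a)S·πR²; power emitted = 4πR²σT⁴. Equating and cancelling πR²:
T = ((1−a)S / 4σ)^(1/4) = (925 / (4 × 5.67×10⁻⁸))^(1/4) = (4.08×10^9)^(1/4).
T = 253 K.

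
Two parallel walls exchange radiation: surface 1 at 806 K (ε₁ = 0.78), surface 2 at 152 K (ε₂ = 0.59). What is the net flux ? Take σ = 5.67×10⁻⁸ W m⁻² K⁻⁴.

For two large parallel gray plates, q = σ(T₁⁴ − T₂⁴) / (1/ε₁ + 1/ε₂ − 1).
1/ε₁ + 1/ε₂ − 1 = 1/0.78 + 1/0.59 − 1 = 1.977.
T₁⁴ − T₂⁴ = 4.22×10^11 − 5.34×10^8 = 4.21×10^11 K⁴.
q = 5.67×10⁻⁸ × 4.21×10^11 / 1.977 = 12100 W/m².

q ≈ 12100 W/m²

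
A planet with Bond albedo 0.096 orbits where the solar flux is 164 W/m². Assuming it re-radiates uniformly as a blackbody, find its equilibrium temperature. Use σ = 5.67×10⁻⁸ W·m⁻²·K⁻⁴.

T ≈ 160 K

Power absorbed = (1−a)S·πR²; power emitted = 4πR²σT⁴. Equating and cancelling πR²:
T = ((1−a)S / 4σ)^(1/4) = (148 / (4 × 5.67×10⁻⁸))^(1/4) = (6.54×10^8)^(1/4).
T = 160 K.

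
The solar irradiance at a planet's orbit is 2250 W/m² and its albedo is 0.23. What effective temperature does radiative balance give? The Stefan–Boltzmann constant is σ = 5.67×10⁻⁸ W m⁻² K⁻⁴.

T ≈ 296 K

Power absorbed = (1−a)S·πR²; power emitted = 4πR²σT⁴. Equating and cancelling πR²:
T = ((1−a)S / 4σ)^(1/4) = (1730 / (4 × 5.67×10⁻⁸))^(1/4) = (7.64×10^9)^(1/4).
T = 296 K.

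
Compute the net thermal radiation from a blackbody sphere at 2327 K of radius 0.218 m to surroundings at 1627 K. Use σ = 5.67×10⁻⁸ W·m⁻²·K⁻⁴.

A = 4πr² = 4π × (0.218)² = 0.597 m².
Q = σA(T⁴ − T_s⁴). T⁴ − T_s⁴ = (2327)⁴ − (1627)⁴ = 2.93×10^13 − 7.01×10^12 = 2.23×10^13 K⁴.
Q = 5.67×10⁻⁸ × 0.597 × 2.23×10^13 = 7.56×10^5 W.

Q ≈ 7.56×10^5 W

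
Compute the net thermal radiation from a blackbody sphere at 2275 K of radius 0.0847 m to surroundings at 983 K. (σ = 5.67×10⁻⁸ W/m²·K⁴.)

Q ≈ 1.32×10^5 W

A = 4πr² = 4π × (0.0847)² = 0.0902 m².
Q = σA(T⁴ − T_s⁴). T⁴ − T_s⁴ = (2275)⁴ − (983)⁴ = 2.68×10^13 − 9.34×10^11 = 2.59×10^13 K⁴.
Q = 5.67×10⁻⁸ × 0.0902 × 2.59×10^13 = 1.32×10^5 W.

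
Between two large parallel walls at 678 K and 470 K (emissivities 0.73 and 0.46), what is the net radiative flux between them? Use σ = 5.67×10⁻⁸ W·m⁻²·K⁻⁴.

For two large parallel gray plates, q = σ(T₁⁴ − T₂⁴) / (1/ε₁ + 1/ε₂ − 1).
1/ε₁ + 1/ε₂ − 1 = 1/0.73 + 1/0.46 − 1 = 2.544.
T₁⁴ − T₂⁴ = 2.11×10^11 − 4.88×10^10 = 1.63×10^11 K⁴.
q = 5.67×10⁻⁸ × 1.63×10^11 / 2.544 = 3620 W/m².

q ≈ 3620 W/m²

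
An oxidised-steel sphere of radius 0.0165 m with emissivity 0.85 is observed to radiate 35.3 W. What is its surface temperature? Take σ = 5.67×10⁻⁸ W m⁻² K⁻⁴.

T ≈ 680 K

A = 4πr² = 4π × (0.0165)² = 3.42×10^-3 m².
From P = εσAT⁴, T = (P / εσA)^(1/4) = (35.3 / (0.85 × 5.67×10⁻⁸ × 3.42×10^-3))^(1/4).
T = (2.14×10^11)^(1/4) = 680 K.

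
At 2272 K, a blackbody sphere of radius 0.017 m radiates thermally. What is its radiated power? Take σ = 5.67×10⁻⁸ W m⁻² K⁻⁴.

A = 4πr² = 4π × (0.017)² = 3.63×10^-3 m².
P = σAT⁴ = 5.67×10⁻⁸ × 3.63×10^-3 × (2272)⁴ = 5.67×10⁻⁸ × 3.63×10^-3 × 2.66×10^13.
P = 5490 W.

P ≈ 5490 W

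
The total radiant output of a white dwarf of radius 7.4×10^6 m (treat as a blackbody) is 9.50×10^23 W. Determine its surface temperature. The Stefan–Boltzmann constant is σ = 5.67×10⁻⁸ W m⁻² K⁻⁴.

A = 4πr² = 4π × (7.4×10^6)² = 6.88×10^14 m².
From P = σAT⁴, T = (P / σA)^(1/4) = (9.50×10^23 / (5.67×10⁻⁸ × 6.88×10^14))^(1/4).
T = (2.43×10^16)^(1/4) = 12500 K.

T ≈ 12500 K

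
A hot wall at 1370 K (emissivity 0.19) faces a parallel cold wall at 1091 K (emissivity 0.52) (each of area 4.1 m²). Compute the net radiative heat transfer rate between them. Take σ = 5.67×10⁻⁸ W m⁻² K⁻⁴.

Q ≈ 79100 W

For two large parallel gray plates, q = σ(T₁⁴ − T₂⁴) / (1/ε₁ + 1/ε₂ − 1).
1/ε₁ + 1/ε₂ − 1 = 1/0.19 + 1/0.52 − 1 = 6.186.
T₁⁴ − T₂⁴ = 3.52×10^12 − 1.42×10^12 = 2.11×10^12 K⁴.
q = 5.67×10⁻⁸ × 2.11×10^12 / 6.186 = 19300 W/m².
Q = q·A = 19300 × 4.1 = 79100 W.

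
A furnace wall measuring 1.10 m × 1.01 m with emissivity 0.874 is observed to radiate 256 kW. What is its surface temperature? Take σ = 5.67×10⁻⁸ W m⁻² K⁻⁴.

A = 1.10 × 1.01 = 1.11 m².
From P = εσAT⁴, T = (P / εσA)^(1/4) = (2.56×10^5 / (0.874 × 5.67×10⁻⁸ × 1.11))^(1/4).
T = (4.65×10^12)^(1/4) = 1470 K.

T ≈ 1470 K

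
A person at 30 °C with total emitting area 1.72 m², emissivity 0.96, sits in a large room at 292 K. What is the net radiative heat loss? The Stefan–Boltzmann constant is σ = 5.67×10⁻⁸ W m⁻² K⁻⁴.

Q ≈ 109 W

Convert: 30 °C = 303 K.
Q = εσA(T⁴ − T_s⁴). T⁴ − T_s⁴ = (303)⁴ − (292)⁴ = 8.43×10^9 − 7.27×10^9 = 1.16×10^9 K⁴.
Q = 0.96 × 5.67×10⁻⁸ × 1.72 × 1.16×10^9 = 109 W.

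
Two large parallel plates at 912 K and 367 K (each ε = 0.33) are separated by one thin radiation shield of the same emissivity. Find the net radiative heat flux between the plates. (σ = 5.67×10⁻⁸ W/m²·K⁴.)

q ≈ 3770 W/m²

Each of the 2 gaps contributes resistance (2/ε − 1) = 2/0.33 − 1 = 5.061; total = 10.12.
q = σ(T₁⁴ − T₂⁴) / 10.12 = 5.67×10⁻⁸ × 6.74×10^11 / 10.12 = 3770 W/m².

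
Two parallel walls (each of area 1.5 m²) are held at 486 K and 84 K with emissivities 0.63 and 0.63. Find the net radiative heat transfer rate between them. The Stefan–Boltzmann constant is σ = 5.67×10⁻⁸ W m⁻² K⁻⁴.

Q ≈ 2180 W

For two large parallel gray plates, q = σ(T₁⁴ − T₂⁴) / (1/ε₁ + 1/ε₂ − 1).
1/ε₁ + 1/ε₂ − 1 = 1/0.63 + 1/0.63 − 1 = 2.175.
T₁⁴ − T₂⁴ = 5.58×10^10 − 4.98×10^7 = 5.57×10^10 K⁴.
q = 5.67×10⁻⁸ × 5.57×10^10 / 2.175 = 1450 W/m².
Q = q·A = 1450 × 1.5 = 2180 W.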